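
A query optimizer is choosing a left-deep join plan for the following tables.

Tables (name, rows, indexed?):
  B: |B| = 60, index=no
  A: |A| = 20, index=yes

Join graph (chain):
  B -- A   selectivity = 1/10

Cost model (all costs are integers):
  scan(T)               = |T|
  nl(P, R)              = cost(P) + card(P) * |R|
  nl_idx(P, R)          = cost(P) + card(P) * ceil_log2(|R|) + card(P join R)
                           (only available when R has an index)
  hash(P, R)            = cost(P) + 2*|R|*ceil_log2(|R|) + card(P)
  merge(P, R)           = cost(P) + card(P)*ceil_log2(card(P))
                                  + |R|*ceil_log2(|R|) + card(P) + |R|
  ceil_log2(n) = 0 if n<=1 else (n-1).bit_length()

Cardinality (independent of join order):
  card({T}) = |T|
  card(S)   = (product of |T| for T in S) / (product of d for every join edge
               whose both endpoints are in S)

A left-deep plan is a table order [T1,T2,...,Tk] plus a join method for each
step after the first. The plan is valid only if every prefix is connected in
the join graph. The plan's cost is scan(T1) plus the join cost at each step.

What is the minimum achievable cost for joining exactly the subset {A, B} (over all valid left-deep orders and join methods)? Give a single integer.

Selinger DP over subsets of {A,B}:
  {B}: scan cost=60, card=60
  {A}: scan cost=20, card=20
  {AB}: card=120; try (A,hash)→320, (A,nl_idx)→480, (B,merge)→560, (A,merge)→600, (B,hash)→760, (B,nl)→1220 …(+1); best=320 via (A,hash)

320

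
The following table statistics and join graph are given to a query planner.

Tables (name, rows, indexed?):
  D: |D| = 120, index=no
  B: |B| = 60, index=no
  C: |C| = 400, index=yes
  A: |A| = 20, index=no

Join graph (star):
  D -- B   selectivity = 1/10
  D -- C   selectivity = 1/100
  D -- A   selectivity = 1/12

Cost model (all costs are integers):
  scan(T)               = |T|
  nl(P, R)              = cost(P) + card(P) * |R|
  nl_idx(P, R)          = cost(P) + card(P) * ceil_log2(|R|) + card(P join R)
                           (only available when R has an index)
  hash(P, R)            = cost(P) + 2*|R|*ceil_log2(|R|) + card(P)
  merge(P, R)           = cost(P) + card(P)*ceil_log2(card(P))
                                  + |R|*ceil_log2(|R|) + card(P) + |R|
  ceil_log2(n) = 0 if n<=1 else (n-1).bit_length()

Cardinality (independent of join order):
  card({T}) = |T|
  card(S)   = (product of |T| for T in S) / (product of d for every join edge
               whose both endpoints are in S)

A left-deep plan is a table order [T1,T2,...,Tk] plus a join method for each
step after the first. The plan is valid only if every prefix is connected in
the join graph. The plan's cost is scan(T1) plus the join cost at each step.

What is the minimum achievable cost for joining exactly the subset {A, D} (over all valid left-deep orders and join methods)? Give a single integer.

440

Selinger DP over subsets of {A,D}:
  {D}: scan cost=120, card=120
  {A}: scan cost=20, card=20
  {AD}: card=200; try (A,hash)→440, (D,merge)→1100, (A,merge)→1200, (D,hash)→1720, (D,nl)→2420, (A,nl)→2520; best=440 via (A,hash)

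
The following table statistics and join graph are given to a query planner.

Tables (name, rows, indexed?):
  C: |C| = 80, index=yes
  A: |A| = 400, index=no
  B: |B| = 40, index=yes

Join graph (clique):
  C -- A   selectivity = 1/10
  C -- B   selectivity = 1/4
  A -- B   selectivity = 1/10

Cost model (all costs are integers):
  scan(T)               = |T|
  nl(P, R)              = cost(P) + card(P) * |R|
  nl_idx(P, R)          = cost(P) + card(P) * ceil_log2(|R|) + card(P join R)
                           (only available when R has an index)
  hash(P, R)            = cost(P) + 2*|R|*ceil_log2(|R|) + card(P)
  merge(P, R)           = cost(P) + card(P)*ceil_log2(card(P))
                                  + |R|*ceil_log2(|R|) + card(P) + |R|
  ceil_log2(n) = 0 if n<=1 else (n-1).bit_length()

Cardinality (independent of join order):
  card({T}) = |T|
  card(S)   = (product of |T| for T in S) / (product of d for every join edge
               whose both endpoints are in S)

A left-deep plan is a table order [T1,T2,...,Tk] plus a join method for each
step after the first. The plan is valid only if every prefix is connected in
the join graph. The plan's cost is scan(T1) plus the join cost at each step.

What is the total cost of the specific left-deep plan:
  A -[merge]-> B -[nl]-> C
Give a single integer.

step 1: scan A: cost=400, card=400
step 2: join B via merge
    card(P join B) = 400*40/(10) = 1600
    cost = 400 + 400*9 + 40*6 + 400 + 40 = 4680
step 3: join C via nl
    card(P join C) = 1600*80/(10*4) = 3200
    cost = 4680 + 1600*80 = 132680

132680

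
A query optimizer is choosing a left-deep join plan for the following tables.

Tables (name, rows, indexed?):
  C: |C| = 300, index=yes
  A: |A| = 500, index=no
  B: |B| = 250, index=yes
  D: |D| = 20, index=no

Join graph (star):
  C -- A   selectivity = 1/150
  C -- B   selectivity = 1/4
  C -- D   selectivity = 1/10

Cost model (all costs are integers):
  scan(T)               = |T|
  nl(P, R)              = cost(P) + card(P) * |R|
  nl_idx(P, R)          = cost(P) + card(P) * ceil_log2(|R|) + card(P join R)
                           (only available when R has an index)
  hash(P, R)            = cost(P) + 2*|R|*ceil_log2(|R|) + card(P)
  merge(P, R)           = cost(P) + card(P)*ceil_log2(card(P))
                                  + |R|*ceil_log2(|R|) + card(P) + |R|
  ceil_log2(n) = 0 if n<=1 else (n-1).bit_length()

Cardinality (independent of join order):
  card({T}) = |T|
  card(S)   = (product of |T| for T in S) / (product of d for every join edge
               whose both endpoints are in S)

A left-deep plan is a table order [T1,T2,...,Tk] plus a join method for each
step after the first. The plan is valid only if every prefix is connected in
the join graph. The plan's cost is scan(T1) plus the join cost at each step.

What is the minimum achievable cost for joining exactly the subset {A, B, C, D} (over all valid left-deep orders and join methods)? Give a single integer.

Selinger DP over subsets of {A,B,C,D}:
  {C}: scan cost=300, card=300
  {A}: scan cost=500, card=500
  {B}: scan cost=250, card=250
  {D}: scan cost=20, card=20
  {AC}: card=1000; try (C,nl_idx)→6000, (C,hash)→6400, (A,merge)→8300, (C,merge)→8500, (A,hash)→9600, (A,nl)→150300 …(+1); best=6000 via (C,nl_idx)
  {BC}: card=18750; try (B,hash)→4600, (C,merge)→5500, (B,merge)→5550, (C,hash)→5900, (C,nl_idx)→21250, (B,nl_idx)→21450 …(+2); best=4600 via (B,hash)
  {CD}: card=600; try (D,hash)→800, (C,nl_idx)→800, (C,merge)→3140, (D,merge)→3420, (C,hash)→5440, (C,nl)→6020 …(+1); best=800 via (D,hash)
  {ABC}: card=62500; try (B,hash)→11000, (B,merge)→19250, (A,hash)→32350, (B,nl_idx)→76500, (B,nl)→256000, (A,merge)→309600 …(+1); best=11000 via (B,hash)
  {ACD}: card=2000; try (D,hash)→7200, (A,hash)→10400, (A,merge)→12400, (D,merge)→17120, (D,nl)→26000, (A,nl)→300800; best=7200 via (D,hash)
  {BCD}: card=37500; try (B,hash)→5400, (B,merge)→9650, (D,hash)→23550, (B,nl_idx)→43100, (B,nl)→150800, (D,merge)→304720 …(+1); best=5400 via (B,hash)
  {ABCD}: card=125000; try (B,hash)→13200, (B,merge)→33450, (A,hash)→51900, (D,hash)→73700, (B,nl_idx)→148200, (B,nl)→507200 …(+4); best=13200 via (B,hash)

13200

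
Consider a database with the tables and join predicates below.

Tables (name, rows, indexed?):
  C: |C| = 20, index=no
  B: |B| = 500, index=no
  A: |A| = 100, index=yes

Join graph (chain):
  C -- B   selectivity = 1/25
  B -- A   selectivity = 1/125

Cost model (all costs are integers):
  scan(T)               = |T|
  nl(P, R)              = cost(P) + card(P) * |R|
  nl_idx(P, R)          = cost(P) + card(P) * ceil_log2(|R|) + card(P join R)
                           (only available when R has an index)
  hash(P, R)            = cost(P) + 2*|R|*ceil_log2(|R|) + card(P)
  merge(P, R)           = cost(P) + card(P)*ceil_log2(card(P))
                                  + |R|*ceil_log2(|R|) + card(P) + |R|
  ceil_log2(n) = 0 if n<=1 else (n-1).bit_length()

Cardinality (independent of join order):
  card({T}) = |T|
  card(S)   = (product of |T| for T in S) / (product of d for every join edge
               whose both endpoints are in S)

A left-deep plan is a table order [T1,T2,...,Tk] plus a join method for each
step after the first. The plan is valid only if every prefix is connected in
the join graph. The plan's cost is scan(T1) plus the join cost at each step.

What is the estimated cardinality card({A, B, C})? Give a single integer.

Tables in S: A(100), B(500), C(20)
Edges inside S: C-B(d=25), B-A(d=125)
numerator = 100 * 500 * 20 = 1000000
denominator = 25 * 125 = 3125
card(S) = 1000000 / 3125 = 320

320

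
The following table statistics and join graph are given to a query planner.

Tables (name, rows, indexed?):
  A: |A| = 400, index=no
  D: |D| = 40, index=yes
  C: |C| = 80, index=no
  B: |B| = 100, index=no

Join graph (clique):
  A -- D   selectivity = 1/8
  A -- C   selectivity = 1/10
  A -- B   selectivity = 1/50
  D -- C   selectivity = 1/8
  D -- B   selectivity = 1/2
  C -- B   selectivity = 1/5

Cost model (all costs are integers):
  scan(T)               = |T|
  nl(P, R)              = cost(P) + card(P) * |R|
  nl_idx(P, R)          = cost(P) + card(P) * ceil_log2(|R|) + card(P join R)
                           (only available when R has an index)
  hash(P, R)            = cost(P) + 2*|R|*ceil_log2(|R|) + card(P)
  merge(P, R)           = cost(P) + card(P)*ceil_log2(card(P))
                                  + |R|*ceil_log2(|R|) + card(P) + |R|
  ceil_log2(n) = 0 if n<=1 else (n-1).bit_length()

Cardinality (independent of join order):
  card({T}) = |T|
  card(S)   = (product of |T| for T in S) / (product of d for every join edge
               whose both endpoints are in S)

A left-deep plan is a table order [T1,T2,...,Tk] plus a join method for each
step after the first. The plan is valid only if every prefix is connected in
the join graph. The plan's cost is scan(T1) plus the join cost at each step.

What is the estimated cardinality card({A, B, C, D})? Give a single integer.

Tables in S: A(400), B(100), C(80), D(40)
Edges inside S: A-D(d=8), A-C(d=10), A-B(d=50), D-C(d=8), D-B(d=2), C-B(d=5)
numerator = 400 * 100 * 80 * 40 = 128000000
denominator = 8 * 10 * 50 * 8 * 2 * 5 = 320000
card(S) = 128000000 / 320000 = 400

400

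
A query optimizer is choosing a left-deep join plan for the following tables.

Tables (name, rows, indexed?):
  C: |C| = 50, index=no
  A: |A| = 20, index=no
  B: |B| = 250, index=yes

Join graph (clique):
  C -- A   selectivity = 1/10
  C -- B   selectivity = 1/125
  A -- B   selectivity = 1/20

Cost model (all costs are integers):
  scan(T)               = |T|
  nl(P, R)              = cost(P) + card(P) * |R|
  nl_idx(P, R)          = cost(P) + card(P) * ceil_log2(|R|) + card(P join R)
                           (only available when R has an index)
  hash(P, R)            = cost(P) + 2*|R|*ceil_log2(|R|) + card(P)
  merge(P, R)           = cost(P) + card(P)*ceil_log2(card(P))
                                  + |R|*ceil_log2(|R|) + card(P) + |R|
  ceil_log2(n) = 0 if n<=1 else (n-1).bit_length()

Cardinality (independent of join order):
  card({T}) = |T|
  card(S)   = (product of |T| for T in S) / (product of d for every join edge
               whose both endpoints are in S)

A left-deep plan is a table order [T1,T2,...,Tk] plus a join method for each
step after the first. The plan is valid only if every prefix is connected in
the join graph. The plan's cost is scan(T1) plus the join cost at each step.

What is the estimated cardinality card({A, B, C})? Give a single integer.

10

Tables in S: A(20), B(250), C(50)
Edges inside S: C-A(d=10), C-B(d=125), A-B(d=20)
numerator = 20 * 250 * 50 = 250000
denominator = 10 * 125 * 20 = 25000
card(S) = 250000 / 25000 = 10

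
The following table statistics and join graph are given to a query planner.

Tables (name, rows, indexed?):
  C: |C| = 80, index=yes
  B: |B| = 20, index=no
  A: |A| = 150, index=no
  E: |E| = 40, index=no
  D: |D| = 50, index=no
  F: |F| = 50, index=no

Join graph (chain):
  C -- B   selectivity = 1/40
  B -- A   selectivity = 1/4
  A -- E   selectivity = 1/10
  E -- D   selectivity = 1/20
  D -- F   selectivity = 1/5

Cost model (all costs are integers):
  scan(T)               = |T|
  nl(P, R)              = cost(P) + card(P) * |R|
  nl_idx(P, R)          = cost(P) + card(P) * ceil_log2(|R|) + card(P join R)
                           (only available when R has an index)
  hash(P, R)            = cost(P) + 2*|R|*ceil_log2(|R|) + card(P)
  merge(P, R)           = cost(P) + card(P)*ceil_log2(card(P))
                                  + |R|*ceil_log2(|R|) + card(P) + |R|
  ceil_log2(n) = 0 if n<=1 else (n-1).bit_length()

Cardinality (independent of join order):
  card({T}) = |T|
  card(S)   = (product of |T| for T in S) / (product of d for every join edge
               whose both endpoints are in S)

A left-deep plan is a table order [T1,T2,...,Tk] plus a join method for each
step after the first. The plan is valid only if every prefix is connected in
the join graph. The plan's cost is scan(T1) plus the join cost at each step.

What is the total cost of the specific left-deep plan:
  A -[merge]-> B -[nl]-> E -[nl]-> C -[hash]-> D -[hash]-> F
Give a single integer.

293820

step 1: scan A: cost=150, card=150
step 2: join B via merge
    card(P join B) = 150*20/(4) = 750
    cost = 150 + 150*8 + 20*5 + 150 + 20 = 1620
step 3: join E via nl
    card(P join E) = 750*40/(10) = 3000
    cost = 1620 + 750*40 = 31620
step 4: join C via nl
    card(P join C) = 3000*80/(40) = 6000
    cost = 31620 + 3000*80 = 271620
step 5: join D via hash
    card(P join D) = 6000*50/(20) = 15000
    cost = 271620 + 2*50*6 + 6000 = 278220
step 6: join F via hash
    card(P join F) = 15000*50/(5) = 150000
    cost = 278220 + 2*50*6 + 15000 = 293820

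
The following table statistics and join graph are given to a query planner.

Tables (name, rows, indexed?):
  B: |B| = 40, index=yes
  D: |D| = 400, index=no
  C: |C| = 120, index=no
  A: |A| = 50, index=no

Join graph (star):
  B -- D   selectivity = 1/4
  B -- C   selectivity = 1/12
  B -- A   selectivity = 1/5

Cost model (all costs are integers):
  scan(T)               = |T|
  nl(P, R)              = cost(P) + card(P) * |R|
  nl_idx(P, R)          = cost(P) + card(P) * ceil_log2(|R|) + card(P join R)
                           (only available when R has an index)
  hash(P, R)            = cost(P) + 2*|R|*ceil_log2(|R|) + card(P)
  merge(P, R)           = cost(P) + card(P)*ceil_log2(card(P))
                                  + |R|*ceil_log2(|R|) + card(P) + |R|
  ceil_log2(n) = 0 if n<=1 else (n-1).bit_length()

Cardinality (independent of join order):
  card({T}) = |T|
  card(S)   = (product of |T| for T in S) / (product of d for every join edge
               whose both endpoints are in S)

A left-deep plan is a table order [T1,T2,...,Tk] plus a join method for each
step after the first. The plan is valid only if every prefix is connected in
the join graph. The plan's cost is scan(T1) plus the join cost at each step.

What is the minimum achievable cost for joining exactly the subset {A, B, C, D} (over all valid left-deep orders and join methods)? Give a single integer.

12920

Selinger DP over subsets of {A,B,C,D}:
  {B}: scan cost=40, card=40
  {D}: scan cost=400, card=400
  {C}: scan cost=120, card=120
  {A}: scan cost=50, card=50
  {BD}: card=4000; try (B,hash)→1280, (D,merge)→4320, (B,merge)→4680, (B,nl_idx)→6800, (D,hash)→7280, (D,nl)→16040 …(+1); best=1280 via (B,hash)
  {BC}: card=400; try (B,hash)→720, (B,nl_idx)→1240, (C,merge)→1280, (B,merge)→1360, (C,hash)→1760, (C,nl)→4840 …(+1); best=720 via (B,hash)
  {AB}: card=400; try (B,hash)→580, (A,merge)→670, (B,merge)→680, (A,hash)→680, (B,nl_idx)→750, (A,nl)→2040 …(+1); best=580 via (B,hash)
  {BCD}: card=40000; try (C,hash)→6960, (D,hash)→8320, (D,merge)→8720, (C,merge)→54240, (D,nl)→160720, (C,nl)→481280; best=6960 via (C,hash)
  {ABD}: card=40000; try (A,hash)→5880, (D,hash)→8180, (D,merge)→8580, (A,merge)→53630, (D,nl)→160580, (A,nl)→201280; best=5880 via (A,hash)
  {ABC}: card=4000; try (A,hash)→1720, (C,hash)→2660, (A,merge)→5070, (C,merge)→5540, (A,nl)→20720, (C,nl)→48580; best=1720 via (A,hash)
  {ABCD}: card=400000; try (D,hash)→12920, (C,hash)→47560, (A,hash)→47560, (D,merge)→57720, (C,merge)→686840, (A,merge)→687310 …(+3); best=12920 via (D,hash)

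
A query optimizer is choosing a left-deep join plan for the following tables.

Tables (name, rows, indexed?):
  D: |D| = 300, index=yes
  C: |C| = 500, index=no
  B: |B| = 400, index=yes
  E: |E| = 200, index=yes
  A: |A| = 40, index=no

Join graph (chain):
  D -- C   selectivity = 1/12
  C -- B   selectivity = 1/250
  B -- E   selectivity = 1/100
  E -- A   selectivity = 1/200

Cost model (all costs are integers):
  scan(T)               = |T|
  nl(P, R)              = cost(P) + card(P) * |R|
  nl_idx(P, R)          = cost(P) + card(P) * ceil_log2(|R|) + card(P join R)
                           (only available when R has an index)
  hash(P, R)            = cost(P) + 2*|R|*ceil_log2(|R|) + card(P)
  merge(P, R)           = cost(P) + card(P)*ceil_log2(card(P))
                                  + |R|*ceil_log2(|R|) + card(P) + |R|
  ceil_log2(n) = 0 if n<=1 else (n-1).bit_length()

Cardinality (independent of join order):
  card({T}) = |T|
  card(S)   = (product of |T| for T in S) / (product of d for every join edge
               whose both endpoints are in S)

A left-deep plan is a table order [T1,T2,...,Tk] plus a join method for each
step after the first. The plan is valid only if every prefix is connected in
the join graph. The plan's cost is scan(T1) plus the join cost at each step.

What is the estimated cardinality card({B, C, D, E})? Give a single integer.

40000

Tables in S: B(400), C(500), D(300), E(200)
Edges inside S: D-C(d=12), C-B(d=250), B-E(d=100)
numerator = 400 * 500 * 300 * 200 = 12000000000
denominator = 12 * 250 * 100 = 300000
card(S) = 12000000000 / 300000 = 40000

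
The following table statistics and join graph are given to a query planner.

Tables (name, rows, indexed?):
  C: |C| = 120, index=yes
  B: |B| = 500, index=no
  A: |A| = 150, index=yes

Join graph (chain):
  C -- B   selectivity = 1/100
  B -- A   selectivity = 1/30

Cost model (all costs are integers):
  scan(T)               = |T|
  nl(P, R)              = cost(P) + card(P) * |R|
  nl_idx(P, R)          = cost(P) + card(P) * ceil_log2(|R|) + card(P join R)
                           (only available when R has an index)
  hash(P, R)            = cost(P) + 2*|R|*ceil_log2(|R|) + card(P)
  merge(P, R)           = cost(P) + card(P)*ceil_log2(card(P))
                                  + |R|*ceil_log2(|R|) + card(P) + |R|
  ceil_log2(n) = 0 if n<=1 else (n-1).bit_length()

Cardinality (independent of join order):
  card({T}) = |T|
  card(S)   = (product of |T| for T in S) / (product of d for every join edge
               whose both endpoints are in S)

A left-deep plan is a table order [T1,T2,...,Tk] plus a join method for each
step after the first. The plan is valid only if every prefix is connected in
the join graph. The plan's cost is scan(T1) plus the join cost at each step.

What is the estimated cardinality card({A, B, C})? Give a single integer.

Tables in S: A(150), B(500), C(120)
Edges inside S: C-B(d=100), B-A(d=30)
numerator = 150 * 500 * 120 = 9000000
denominator = 100 * 30 = 3000
card(S) = 9000000 / 3000 = 3000

3000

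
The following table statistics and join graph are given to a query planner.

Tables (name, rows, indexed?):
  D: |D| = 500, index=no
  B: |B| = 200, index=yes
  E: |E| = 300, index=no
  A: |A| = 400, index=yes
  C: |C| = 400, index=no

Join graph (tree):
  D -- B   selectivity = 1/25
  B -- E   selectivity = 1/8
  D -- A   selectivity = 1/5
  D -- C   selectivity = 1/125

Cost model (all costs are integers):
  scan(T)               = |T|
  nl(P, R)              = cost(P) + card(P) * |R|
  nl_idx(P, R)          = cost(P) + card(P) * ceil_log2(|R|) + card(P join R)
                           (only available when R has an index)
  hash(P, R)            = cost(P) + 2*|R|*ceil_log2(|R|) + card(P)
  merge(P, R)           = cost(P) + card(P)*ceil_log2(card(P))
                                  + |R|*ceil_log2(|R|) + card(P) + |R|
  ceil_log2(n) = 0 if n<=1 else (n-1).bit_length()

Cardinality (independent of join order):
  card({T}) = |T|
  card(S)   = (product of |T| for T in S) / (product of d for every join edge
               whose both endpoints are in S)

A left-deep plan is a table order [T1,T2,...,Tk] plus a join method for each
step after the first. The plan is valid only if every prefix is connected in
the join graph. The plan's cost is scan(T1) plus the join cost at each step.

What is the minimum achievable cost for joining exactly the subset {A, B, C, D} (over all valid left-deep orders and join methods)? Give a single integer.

33000

Selinger DP over subsets of {A,B,C,D}:
  {D}: scan cost=500, card=500
  {B}: scan cost=200, card=200
  {A}: scan cost=400, card=400
  {C}: scan cost=400, card=400
  {BD}: card=4000; try (B,hash)→4200, (D,merge)→7000, (B,merge)→7300, (B,nl_idx)→8500, (D,hash)→9400, (D,nl)→100200 …(+1); best=4200 via (B,hash)
  {AD}: card=40000; try (A,hash)→8200, (D,merge)→9400, (A,merge)→9500, (D,hash)→9800, (A,nl_idx)→45000, (D,nl)→200400 …(+1); best=8200 via (A,hash)
  {CD}: card=1600; try (C,hash)→8200, (D,merge)→9400, (C,merge)→9500, (D,hash)→9800, (D,nl)→200400, (C,nl)→200500; best=8200 via (C,hash)
  {ABD}: card=320000; try (A,hash)→15400, (B,hash)→51400, (A,merge)→60200, (A,nl_idx)→360200, (B,nl_idx)→648200, (B,merge)→690000 …(+2); best=15400 via (A,hash)
  {BCD}: card=12800; try (B,hash)→13000, (C,hash)→15400, (B,merge)→29200, (B,nl_idx)→33800, (C,merge)→60200, (B,nl)→328200 …(+1); best=13000 via (B,hash)
  {ACD}: card=128000; try (A,hash)→17000, (A,merge)→31400, (C,hash)→55400, (A,nl_idx)→150600, (A,nl)→648200, (C,merge)→692200 …(+1); best=17000 via (A,hash)
  {ABCD}: card=1024000; try (A,hash)→33000, (B,hash)→148200, (A,merge)→209000, (C,hash)→342600, (A,nl_idx)→1152200, (B,nl_idx)→2065000 …(+5); best=33000 via (A,hash)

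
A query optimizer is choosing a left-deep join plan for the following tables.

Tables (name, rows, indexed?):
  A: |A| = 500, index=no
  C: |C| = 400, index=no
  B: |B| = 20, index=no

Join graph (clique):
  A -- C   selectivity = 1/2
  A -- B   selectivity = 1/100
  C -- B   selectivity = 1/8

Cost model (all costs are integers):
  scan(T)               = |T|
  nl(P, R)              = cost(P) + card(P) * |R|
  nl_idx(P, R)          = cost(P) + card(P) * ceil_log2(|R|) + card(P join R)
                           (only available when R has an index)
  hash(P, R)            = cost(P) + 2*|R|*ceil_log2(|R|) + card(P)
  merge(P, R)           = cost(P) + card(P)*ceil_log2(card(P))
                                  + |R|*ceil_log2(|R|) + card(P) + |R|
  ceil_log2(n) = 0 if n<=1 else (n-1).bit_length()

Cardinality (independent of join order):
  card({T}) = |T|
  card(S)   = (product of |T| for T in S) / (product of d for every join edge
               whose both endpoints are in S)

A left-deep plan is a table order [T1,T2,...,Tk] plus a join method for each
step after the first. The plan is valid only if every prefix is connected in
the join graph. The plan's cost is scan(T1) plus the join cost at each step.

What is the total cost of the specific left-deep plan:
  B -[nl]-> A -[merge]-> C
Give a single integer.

14820

step 1: scan B: cost=20, card=20
step 2: join A via nl
    card(P join A) = 20*500/(100) = 100
    cost = 20 + 20*500 = 10020
step 3: join C via merge
    card(P join C) = 100*400/(2*8) = 2500
    cost = 10020 + 100*7 + 400*9 + 100 + 400 = 14820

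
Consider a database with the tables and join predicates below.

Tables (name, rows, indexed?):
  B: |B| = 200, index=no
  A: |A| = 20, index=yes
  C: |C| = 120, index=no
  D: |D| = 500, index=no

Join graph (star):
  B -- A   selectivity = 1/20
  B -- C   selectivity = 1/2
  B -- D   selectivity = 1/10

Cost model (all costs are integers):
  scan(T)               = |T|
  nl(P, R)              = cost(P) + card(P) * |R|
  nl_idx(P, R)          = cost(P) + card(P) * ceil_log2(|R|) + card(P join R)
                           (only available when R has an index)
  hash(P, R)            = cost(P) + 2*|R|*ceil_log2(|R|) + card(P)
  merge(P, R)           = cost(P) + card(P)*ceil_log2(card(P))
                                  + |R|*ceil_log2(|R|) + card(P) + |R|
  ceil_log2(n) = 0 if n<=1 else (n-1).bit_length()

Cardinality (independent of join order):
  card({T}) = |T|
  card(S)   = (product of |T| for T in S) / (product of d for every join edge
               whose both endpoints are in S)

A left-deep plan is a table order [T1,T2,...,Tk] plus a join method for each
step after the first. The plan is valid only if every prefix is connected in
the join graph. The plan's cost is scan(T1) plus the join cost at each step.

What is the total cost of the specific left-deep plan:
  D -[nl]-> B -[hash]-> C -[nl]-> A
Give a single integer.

12112180

step 1: scan D: cost=500, card=500
step 2: join B via nl
    card(P join B) = 500*200/(10) = 10000
    cost = 500 + 500*200 = 100500
step 3: join C via hash
    card(P join C) = 10000*120/(2) = 600000
    cost = 100500 + 2*120*7 + 10000 = 112180
step 4: join A via nl
    card(P join A) = 600000*20/(20) = 600000
    cost = 112180 + 600000*20 = 12112180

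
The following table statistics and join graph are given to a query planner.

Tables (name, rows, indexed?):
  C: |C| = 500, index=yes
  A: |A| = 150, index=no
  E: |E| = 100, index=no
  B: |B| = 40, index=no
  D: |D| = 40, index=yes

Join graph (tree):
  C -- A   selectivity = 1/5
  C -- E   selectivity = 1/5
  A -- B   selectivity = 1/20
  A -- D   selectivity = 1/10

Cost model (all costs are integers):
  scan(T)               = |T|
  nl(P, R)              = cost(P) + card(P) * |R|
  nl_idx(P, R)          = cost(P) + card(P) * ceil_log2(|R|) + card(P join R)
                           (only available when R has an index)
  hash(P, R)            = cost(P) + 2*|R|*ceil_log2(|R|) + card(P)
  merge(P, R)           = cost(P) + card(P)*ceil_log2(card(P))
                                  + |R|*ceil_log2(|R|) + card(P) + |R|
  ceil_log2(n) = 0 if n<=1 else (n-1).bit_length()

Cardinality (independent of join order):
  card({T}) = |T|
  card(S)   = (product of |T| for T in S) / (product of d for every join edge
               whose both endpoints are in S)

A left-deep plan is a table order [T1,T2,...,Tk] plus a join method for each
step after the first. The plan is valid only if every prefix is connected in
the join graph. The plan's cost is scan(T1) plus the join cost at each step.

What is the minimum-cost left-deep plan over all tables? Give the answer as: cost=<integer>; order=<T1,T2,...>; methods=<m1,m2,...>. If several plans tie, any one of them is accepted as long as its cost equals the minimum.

Selinger DP (subsets sized 1..n):
  {C}: scan cost=500, card=500
  {A}: scan cost=150, card=150
  {E}: scan cost=100, card=100
  {B}: scan cost=40, card=40
  {D}: scan cost=40, card=40
  {AC}: card=15000; try (A,hash)→3400, (C,merge)→6500, (A,merge)→6850, (C,hash)→9300, (C,nl_idx)→16500, (C,nl)→75150 …(+1); best=3400 via (A,hash)
  {CE}: card=10000; try (E,hash)→2400, (C,merge)→5900, (E,merge)→6300, (C,hash)→9200, (C,nl_idx)→11000, (C,nl)→50100 …(+1); best=2400 via (E,hash)
  {AB}: card=300; try (B,hash)→780, (A,merge)→1670, (B,merge)→1780, (A,hash)→2480, (A,nl)→6040, (B,nl)→6150; best=780 via (B,hash)
  {AD}: card=600; try (D,hash)→780, (D,nl_idx)→1650, (A,merge)→1670, (D,merge)→1780, (A,hash)→2480, (A,nl)→6040 …(+1); best=780 via (D,hash)
  {ACE}: card=300000; try (A,hash)→14800, (E,hash)→19800, (A,merge)→153750, (E,merge)→229200, (A,nl)→1502400, (E,nl)→1503400; best=14800 via (A,hash)
  {ABC}: card=30000; try (C,merge)→8780, (C,hash)→10080, (B,hash)→18880, (C,nl_idx)→33480, (C,nl)→150780, (B,merge)→228680 …(+1); best=8780 via (C,merge)
  {ACD}: card=60000; try (C,hash)→10380, (C,merge)→12380, (D,hash)→18880, (C,nl_idx)→66180, (D,nl_idx)→153400, (D,merge)→228680 …(+2); best=10380 via (C,hash)
  {ABD}: card=1200; try (D,hash)→1560, (B,hash)→1860, (D,nl_idx)→3780, (D,merge)→4060, (B,merge)→7660, (D,nl)→12780 …(+1); best=1560 via (D,hash)
  {ABCE}: card=600000; try (E,hash)→40180, (B,hash)→315280, (E,merge)→489580, (E,nl)→3008780, (B,merge)→6015080, (B,nl)→12014800; best=40180 via (E,hash)
  {ACDE}: card=1200000; try (E,hash)→71780, (D,hash)→315280, (E,merge)→1031180, (D,nl_idx)→3014800, (E,nl)→6010380, (D,merge)→6015080 …(+1); best=71780 via (E,hash)
  {ABCD}: card=120000; try (C,hash)→11760, (C,merge)→20960, (D,hash)→39260, (B,hash)→70860, (C,nl_idx)→132360, (D,nl_idx)→308780 …(+5); best=11760 via (C,hash)
  {ABCDE}: card=2400000; try (E,hash)→133160, (D,hash)→640660, (B,hash)→1272260, (E,merge)→2172560, (D,nl_idx)→6040180, (E,nl)→12011760 …(+4); best=133160 via (E,hash)

cost=133160; order=A,B,D,C,E; methods=hash,hash,hash,hash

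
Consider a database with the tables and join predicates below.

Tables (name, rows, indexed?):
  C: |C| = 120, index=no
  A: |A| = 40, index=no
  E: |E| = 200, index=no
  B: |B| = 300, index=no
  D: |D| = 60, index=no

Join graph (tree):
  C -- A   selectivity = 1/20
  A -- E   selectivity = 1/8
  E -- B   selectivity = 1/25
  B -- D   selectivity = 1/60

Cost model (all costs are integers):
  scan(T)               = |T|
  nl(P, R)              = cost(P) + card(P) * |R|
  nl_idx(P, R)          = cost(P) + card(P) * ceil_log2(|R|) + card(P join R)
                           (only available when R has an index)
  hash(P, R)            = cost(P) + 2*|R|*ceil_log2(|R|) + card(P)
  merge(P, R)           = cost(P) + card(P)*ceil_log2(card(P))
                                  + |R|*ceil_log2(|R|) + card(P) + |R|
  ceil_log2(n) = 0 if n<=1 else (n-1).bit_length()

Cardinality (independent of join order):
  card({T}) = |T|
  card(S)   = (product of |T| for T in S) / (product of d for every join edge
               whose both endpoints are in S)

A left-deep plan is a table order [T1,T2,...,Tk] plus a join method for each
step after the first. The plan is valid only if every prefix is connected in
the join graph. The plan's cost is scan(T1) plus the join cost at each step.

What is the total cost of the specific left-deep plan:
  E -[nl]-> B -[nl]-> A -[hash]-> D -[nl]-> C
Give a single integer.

step 1: scan E: cost=200, card=200
step 2: join B via nl
    card(P join B) = 200*300/(25) = 2400
    cost = 200 + 200*300 = 60200
step 3: join A via nl
    card(P join A) = 2400*40/(8) = 12000
    cost = 60200 + 2400*40 = 156200
step 4: join D via hash
    card(P join D) = 12000*60/(60) = 12000
    cost = 156200 + 2*60*6 + 12000 = 168920
step 5: join C via nl
    card(P join C) = 12000*120/(20) = 72000
    cost = 168920 + 12000*120 = 1608920

1608920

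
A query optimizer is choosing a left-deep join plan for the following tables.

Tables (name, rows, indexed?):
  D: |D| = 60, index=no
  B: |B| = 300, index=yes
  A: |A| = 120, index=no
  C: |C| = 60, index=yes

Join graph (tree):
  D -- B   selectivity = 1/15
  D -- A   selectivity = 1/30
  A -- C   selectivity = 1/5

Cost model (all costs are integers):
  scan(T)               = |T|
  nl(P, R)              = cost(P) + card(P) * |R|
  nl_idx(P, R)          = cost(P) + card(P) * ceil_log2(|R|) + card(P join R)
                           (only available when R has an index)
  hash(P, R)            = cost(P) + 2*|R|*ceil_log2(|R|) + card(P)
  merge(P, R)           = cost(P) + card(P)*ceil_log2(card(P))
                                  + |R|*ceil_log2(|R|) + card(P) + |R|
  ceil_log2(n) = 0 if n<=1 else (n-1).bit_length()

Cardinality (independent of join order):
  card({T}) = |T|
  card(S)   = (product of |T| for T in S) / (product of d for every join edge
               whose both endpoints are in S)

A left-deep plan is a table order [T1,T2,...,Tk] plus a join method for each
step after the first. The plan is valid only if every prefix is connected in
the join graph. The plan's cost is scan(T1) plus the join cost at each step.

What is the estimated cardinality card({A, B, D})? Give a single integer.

Tables in S: A(120), B(300), D(60)
Edges inside S: D-B(d=15), D-A(d=30)
numerator = 120 * 300 * 60 = 2160000
denominator = 15 * 30 = 450
card(S) = 2160000 / 450 = 4800

4800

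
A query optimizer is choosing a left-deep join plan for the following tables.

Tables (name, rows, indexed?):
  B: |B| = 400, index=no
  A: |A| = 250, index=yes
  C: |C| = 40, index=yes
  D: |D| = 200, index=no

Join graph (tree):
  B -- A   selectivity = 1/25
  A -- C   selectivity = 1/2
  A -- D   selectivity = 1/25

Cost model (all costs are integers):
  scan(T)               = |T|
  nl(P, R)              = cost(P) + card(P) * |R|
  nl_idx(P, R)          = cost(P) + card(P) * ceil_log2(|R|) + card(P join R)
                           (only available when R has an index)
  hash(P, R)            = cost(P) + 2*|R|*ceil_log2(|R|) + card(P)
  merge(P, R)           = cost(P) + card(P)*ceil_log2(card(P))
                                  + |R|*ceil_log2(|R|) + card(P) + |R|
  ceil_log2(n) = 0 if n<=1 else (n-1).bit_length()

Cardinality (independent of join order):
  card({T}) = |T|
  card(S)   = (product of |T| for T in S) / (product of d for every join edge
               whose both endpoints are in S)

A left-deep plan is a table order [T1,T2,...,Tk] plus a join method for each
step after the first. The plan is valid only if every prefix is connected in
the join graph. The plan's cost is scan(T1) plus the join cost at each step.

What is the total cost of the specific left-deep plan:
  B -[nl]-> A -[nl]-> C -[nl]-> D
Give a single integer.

step 1: scan B: cost=400, card=400
step 2: join A via nl
    card(P join A) = 400*250/(25) = 4000
    cost = 400 + 400*250 = 100400
step 3: join C via nl
    card(P join C) = 4000*40/(2) = 80000
    cost = 100400 + 4000*40 = 260400
step 4: join D via nl
    card(P join D) = 80000*200/(25) = 640000
    cost = 260400 + 80000*200 = 16260400

16260400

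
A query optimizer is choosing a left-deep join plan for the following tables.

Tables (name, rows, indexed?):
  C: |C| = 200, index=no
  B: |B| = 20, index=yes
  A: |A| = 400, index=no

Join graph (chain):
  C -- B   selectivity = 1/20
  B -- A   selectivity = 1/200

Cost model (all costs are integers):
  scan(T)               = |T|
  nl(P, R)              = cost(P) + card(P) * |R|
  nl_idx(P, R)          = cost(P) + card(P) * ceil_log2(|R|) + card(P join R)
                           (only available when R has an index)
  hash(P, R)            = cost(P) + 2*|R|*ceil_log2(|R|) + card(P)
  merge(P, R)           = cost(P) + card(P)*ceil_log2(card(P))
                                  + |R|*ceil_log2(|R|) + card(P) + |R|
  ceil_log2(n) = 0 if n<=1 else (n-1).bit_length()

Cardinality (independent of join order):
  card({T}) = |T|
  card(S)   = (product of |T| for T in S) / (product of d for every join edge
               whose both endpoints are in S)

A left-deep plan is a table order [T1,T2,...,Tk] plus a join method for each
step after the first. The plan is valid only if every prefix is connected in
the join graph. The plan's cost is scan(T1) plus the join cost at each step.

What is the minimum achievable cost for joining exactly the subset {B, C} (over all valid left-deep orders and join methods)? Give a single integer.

600

Selinger DP over subsets of {B,C}:
  {C}: scan cost=200, card=200
  {B}: scan cost=20, card=20
  {BC}: card=200; try (B,hash)→600, (B,nl_idx)→1400, (C,merge)→1940, (B,merge)→2120, (C,hash)→3240, (C,nl)→4020 …(+1); best=600 via (B,hash)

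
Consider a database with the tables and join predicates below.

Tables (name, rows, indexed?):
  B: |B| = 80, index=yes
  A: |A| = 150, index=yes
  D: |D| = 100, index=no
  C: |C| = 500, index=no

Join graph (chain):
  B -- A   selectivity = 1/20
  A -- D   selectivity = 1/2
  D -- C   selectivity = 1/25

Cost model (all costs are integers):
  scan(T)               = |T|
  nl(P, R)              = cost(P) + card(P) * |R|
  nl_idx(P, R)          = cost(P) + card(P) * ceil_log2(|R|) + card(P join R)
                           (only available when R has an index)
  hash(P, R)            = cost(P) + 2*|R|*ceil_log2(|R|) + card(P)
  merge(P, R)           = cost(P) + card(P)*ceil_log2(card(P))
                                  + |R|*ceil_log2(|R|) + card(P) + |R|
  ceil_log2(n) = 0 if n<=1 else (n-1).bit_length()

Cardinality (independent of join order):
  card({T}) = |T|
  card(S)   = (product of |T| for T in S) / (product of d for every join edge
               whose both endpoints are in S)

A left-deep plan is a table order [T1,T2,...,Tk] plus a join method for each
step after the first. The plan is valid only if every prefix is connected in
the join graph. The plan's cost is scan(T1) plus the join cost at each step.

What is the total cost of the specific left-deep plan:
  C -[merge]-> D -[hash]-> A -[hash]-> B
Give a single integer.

step 1: scan C: cost=500, card=500
step 2: join D via merge
    card(P join D) = 500*100/(25) = 2000
    cost = 500 + 500*9 + 100*7 + 500 + 100 = 6300
step 3: join A via hash
    card(P join A) = 2000*150/(2) = 150000
    cost = 6300 + 2*150*8 + 2000 = 10700
step 4: join B via hash
    card(P join B) = 150000*80/(20) = 600000
    cost = 10700 + 2*80*7 + 150000 = 161820

161820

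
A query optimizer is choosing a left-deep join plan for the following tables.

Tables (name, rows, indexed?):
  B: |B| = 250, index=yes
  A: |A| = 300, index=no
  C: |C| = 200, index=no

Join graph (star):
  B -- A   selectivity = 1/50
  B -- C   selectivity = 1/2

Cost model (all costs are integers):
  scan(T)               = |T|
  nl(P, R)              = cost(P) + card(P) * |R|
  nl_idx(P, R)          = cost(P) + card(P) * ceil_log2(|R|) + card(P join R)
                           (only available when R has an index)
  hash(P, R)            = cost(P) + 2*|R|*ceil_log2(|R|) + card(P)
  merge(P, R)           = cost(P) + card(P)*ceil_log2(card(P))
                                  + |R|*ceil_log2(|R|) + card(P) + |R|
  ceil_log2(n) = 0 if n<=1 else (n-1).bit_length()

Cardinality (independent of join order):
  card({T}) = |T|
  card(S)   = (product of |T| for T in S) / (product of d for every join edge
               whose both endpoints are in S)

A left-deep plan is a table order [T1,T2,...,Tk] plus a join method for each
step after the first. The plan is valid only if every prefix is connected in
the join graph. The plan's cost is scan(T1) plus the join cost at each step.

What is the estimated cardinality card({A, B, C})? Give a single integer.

150000

Tables in S: A(300), B(250), C(200)
Edges inside S: B-A(d=50), B-C(d=2)
numerator = 300 * 250 * 200 = 15000000
denominator = 50 * 2 = 100
card(S) = 15000000 / 100 = 150000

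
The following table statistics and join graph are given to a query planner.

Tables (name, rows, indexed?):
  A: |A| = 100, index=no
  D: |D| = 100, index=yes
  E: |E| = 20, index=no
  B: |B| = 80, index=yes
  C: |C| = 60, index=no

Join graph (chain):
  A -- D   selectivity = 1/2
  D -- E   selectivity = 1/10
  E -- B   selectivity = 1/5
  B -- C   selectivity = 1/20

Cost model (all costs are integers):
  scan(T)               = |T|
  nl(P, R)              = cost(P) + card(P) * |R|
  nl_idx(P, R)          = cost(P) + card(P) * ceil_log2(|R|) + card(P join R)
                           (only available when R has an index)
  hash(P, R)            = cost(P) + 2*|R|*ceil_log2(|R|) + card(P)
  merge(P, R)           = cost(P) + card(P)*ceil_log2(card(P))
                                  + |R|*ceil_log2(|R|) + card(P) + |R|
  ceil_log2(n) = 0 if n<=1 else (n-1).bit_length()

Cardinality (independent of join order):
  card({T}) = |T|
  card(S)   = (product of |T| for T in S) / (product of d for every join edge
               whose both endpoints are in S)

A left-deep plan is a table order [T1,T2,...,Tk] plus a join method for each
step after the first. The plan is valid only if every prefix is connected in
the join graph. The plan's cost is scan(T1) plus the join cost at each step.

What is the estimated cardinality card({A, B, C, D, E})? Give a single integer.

480000

Tables in S: A(100), B(80), C(60), D(100), E(20)
Edges inside S: A-D(d=2), D-E(d=10), E-B(d=5), B-C(d=20)
numerator = 100 * 80 * 60 * 100 * 20 = 960000000
denominator = 2 * 10 * 5 * 20 = 2000
card(S) = 960000000 / 2000 = 480000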